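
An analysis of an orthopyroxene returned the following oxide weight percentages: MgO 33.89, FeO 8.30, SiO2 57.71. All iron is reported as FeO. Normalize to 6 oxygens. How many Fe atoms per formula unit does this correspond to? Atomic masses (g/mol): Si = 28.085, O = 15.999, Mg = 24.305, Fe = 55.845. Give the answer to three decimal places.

33.89 wt% MgO ÷ 40.304 g/mol = 0.84086 mol, giving 0.84086 Mg and 0.84086 O.
8.30 wt% FeO ÷ 71.844 g/mol = 0.11553 mol, giving 0.11553 Fe and 0.11553 O.
57.71 wt% SiO2 ÷ 60.083 g/mol = 0.96050 mol, giving 0.96050 Si and 1.92100 O.
Oxygen sums to 2.87739; scaling by 6/2.87739 = 2.08522 puts the formula on 6 O.
Fe: 0.11553 × 2.08522 = 0.241 atoms per formula unit.

0.241 Fe apfu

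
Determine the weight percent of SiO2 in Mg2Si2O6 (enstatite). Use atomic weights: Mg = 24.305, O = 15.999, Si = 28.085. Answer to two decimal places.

59.85 wt%

Molar mass of Mg2Si2O6 = 2*24.305 + 2*28.085 + 6*15.999 = 200.774 g/mol.
Each formula unit contains 2 Si, equivalent to 2/1 = 2.0000 mol SiO2.
M(SiO2) = 1×28.085 + 2×15.999 = 60.083 g/mol.
Mass of SiO2 per formula unit = 2.0000 × 60.083 = 120.166 g.
SiO2 wt% = 120.166 / 200.774 × 100 = 59.85%.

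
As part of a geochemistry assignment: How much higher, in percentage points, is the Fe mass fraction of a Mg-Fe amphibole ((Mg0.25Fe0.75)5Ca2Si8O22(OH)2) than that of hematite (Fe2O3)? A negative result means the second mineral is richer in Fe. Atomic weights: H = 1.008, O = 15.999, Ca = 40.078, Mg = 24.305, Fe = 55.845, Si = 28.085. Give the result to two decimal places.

-47.44 percentage points

First mineral: 209.419 g Fe in 930.628 g formula = 22.50 wt% Fe.
Second mineral: 111.690 g Fe in 159.687 g formula = 69.94 wt% Fe.
22.50% − 69.94% gives a difference of -47.44 percentage points.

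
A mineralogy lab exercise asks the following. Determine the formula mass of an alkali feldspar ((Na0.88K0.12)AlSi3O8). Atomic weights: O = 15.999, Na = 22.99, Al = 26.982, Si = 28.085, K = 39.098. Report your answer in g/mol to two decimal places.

Na: 0.88 × 22.99 = 20.2312
K: 0.12 × 39.098 = 4.6918
Al: 1 × 26.982 = 26.9820
Si: 3 × 28.085 = 84.2550
O: 8 × 15.999 = 127.9920
Summing the contributions gives the formula mass.

264.15 g/mol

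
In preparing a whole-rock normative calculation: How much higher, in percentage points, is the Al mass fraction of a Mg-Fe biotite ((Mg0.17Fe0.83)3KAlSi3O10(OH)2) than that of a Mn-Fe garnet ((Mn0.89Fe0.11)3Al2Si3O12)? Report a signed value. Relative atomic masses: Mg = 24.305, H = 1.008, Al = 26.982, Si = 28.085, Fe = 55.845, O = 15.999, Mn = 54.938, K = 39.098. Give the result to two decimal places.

-5.45 percentage points

M((Mg0.17Fe0.83)3KAlSi3O10(OH)2) = 495.789 g/mol, so wt% Al = 26.982/495.789 × 100 = 5.44%.
M((Mn0.89Fe0.11)3Al2Si3O12) = 495.320 g/mol, so wt% Al = 53.964/495.320 × 100 = 10.89%.
5.44 − 10.89 = -5.45 pp.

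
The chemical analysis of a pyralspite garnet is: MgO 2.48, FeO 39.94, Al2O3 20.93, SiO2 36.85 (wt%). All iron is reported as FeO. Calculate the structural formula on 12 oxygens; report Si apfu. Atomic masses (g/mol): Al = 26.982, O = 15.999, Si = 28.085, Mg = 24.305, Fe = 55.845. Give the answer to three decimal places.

2.48 wt% MgO ÷ 40.304 g/mol = 0.06153 mol, giving 0.06153 Mg and 0.06153 O.
39.94 wt% FeO ÷ 71.844 g/mol = 0.55593 mol, giving 0.55593 Fe and 0.55593 O.
20.93 wt% Al2O3 ÷ 101.961 g/mol = 0.20527 mol, giving 0.41054 Al and 0.61581 O.
36.85 wt% SiO2 ÷ 60.083 g/mol = 0.61332 mol, giving 0.61332 Si and 1.22664 O.
Oxygen sums to 2.45991; scaling by 12/2.45991 = 4.87823 puts the formula on 12 O.
Si: 0.61332 × 4.87823 = 2.992 atoms per formula unit.

2.992 Si apfu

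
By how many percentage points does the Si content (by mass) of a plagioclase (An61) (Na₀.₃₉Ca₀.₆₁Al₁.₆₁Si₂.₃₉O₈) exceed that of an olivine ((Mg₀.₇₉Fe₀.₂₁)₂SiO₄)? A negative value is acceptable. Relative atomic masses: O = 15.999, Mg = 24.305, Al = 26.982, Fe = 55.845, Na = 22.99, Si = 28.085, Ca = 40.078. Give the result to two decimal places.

Si in Na₀.₃₉Ca₀.₆₁Al₁.₆₁Si₂.₃₉O₈: molar mass 271.970 g/mol; 2.39×28.085 = 67.123 g → 24.68 wt%.
Si in (Mg₀.₇₉Fe₀.₂₁)₂SiO₄: molar mass 153.938 g/mol; 1×28.085 = 28.085 g → 18.24 wt%.
Difference = 24.68 − 18.24 = 6.44 percentage points.

6.44 percentage points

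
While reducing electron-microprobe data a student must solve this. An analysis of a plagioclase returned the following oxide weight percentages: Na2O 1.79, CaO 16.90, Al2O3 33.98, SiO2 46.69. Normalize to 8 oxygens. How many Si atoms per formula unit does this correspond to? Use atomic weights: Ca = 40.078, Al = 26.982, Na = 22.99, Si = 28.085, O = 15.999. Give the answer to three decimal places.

1.79 wt% Na2O ÷ 61.979 g/mol = 0.02888 mol, giving 0.05776 Na and 0.02888 O.
16.90 wt% CaO ÷ 56.077 g/mol = 0.30137 mol, giving 0.30137 Ca and 0.30137 O.
33.98 wt% Al2O3 ÷ 101.961 g/mol = 0.33326 mol, giving 0.66652 Al and 0.99978 O.
46.69 wt% SiO2 ÷ 60.083 g/mol = 0.77709 mol, giving 0.77709 Si and 1.55418 O.
Oxygen sums to 2.88421; scaling by 8/2.88421 = 2.77372 puts the formula on 8 O.
Si: 0.77709 × 2.77372 = 2.155 atoms per formula unit.

2.155 Si apfu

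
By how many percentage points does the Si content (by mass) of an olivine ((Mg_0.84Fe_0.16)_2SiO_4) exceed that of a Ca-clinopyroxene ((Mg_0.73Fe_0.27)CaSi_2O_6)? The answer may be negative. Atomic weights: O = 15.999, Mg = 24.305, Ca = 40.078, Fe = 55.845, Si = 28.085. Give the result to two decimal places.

First mineral: 28.085 g Si in 150.784 g formula = 18.63 wt% Si.
Second mineral: 56.170 g Si in 225.063 g formula = 24.96 wt% Si.
18.63% − 24.96% gives a difference of -6.33 percentage points.

-6.33 percentage points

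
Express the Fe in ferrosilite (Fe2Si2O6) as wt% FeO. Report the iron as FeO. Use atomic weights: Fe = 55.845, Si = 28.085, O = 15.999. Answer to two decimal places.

54.46 wt%

Formula mass = 263.854 g/mol.
2 Fe → 2.0000 mol FeO per formula unit; M(FeO) = 71.844, so FeO mass = 143.688 g.
143.688/263.854 × 100 = 54.46 wt%.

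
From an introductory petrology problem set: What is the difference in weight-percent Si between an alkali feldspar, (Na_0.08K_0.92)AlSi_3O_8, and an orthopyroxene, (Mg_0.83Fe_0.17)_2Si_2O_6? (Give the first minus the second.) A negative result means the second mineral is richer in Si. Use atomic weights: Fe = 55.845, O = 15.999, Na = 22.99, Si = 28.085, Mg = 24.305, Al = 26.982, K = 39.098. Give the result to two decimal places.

3.85 percentage points

First mineral: 84.255 g Si in 277.038 g formula = 30.41 wt% Si.
Second mineral: 56.170 g Si in 211.498 g formula = 26.56 wt% Si.
30.41% − 26.56% gives a difference of 3.85 percentage points.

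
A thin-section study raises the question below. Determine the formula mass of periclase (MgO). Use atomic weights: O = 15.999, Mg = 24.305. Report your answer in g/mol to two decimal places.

M = 1*24.305 + 1*15.999

40.30 g/mol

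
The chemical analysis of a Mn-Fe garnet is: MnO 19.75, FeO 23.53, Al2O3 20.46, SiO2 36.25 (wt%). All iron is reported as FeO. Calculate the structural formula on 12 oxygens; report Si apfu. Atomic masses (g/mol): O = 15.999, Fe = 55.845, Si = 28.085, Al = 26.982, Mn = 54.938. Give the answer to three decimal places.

MnO: 19.75/70.937 = 0.27842 mol → 0.27842 mol Mn, 0.27842 mol O.
FeO: 23.53/71.844 = 0.32752 mol → 0.32752 mol Fe, 0.32752 mol O.
Al2O3: 20.46/101.961 = 0.20066 mol → 0.40132 mol Al, 0.60198 mol O.
SiO2: 36.25/60.083 = 0.60333 mol → 0.60333 mol Si, 1.20666 mol O.
Total oxygen = 2.41458 mol. Normalization factor = 12/2.41458 = 4.96981.
Si per 12 O = 0.60333 × 4.96981 = 2.998.

2.998 Si apfu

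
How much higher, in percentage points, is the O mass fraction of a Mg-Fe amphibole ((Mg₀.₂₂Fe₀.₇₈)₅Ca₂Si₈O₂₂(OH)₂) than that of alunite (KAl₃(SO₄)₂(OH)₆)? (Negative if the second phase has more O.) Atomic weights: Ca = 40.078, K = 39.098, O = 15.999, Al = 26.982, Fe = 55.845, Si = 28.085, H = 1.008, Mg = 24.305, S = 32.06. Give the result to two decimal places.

M((Mg₀.₂₂Fe₀.₇₈)₅Ca₂Si₈O₂₂(OH)₂) = 935.359 g/mol, so wt% O = 383.976/935.359 × 100 = 41.05%.
M(KAl₃(SO₄)₂(OH)₆) = 414.198 g/mol, so wt% O = 223.986/414.198 × 100 = 54.08%.
41.05 − 54.08 = -13.03 pp.

-13.03 percentage points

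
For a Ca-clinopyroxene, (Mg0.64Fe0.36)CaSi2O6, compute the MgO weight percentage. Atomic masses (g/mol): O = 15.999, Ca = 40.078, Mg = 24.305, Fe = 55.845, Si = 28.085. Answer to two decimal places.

11.32 wt%

M((Mg0.64Fe0.36)CaSi2O6) = 227.901 g/mol; M(MgO) = 40.304 g/mol.
Moles MgO per formula unit = 0.64 Mg ÷ 1 = 0.6400.
MgO fraction = (0.6400 × 40.304) / 227.901 = 25.795/227.901 = 0.1132.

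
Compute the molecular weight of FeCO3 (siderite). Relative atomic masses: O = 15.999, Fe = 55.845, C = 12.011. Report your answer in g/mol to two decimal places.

The formula mass is the sum 1*55.845 + 1*12.011 + 3*15.999.

115.85 g/mol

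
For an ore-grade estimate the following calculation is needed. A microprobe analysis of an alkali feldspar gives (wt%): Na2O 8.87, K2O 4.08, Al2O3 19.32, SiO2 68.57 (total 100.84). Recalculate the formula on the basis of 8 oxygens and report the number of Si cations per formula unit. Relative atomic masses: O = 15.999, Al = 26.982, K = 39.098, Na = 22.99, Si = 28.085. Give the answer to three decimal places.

Na2O (M=61.979): mol = 0.14311; Na = 0.28622, O = 0.14311.
K2O (M=94.195): mol = 0.04331; K = 0.08662, O = 0.04331.
Al2O3 (M=101.961): mol = 0.18948; Al = 0.37896, O = 0.56844.
SiO2 (M=60.083): mol = 1.14125; Si = 1.14125, O = 2.28250.
ΣO = 3.03736; factor = 8/ΣO = 2.63387.
Si apfu = 1.14125 × 2.63387 = 3.006.

3.006 Si apfu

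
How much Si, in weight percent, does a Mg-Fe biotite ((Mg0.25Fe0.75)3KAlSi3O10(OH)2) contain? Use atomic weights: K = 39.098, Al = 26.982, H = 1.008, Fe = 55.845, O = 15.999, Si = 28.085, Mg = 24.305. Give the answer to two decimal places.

Formula mass = 0.75×24.305 + 2.25×55.845 + 1×39.098 + 1×26.982 + 3×28.085 + 12×15.999 + 2×1.008 = 488.219 g/mol, of which 84.255 g is Si.
So Si makes up 84.255/488.219 = 0.1726 of the mass, i.e. 17.26%.

17.26 weight percent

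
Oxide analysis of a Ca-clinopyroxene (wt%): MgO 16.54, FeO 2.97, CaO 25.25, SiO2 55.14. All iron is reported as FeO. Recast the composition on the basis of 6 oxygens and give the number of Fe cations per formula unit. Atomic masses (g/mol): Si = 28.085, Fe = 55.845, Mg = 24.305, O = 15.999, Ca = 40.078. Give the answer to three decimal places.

16.54 wt% MgO ÷ 40.304 g/mol = 0.41038 mol, giving 0.41038 Mg and 0.41038 O.
2.97 wt% FeO ÷ 71.844 g/mol = 0.04134 mol, giving 0.04134 Fe and 0.04134 O.
25.25 wt% CaO ÷ 56.077 g/mol = 0.45027 mol, giving 0.45027 Ca and 0.45027 O.
55.14 wt% SiO2 ÷ 60.083 g/mol = 0.91773 mol, giving 0.91773 Si and 1.83546 O.
Oxygen sums to 2.73745; scaling by 6/2.73745 = 2.19182 puts the formula on 6 O.
Fe: 0.04134 × 2.19182 = 0.091 atoms per formula unit.

0.091 Fe apfu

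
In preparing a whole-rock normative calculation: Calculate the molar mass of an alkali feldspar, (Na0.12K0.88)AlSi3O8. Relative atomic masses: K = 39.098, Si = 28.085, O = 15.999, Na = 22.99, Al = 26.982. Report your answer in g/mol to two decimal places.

The formula mass is the sum 0.12×22.99 + 0.88×39.098 + 1×26.982 + 3×28.085 + 8×15.999.

276.39 g/mol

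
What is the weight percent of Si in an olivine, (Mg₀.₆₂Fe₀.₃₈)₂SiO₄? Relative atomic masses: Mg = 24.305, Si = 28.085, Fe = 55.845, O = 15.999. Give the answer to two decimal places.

17.06 mass %

Formula mass = 1.24*24.305 + 0.76*55.845 + 1*28.085 + 4*15.999 = 164.661 g/mol, of which 28.085 g is Si.
So Si makes up 28.085/164.661 = 0.1706 of the mass, i.e. 17.06%.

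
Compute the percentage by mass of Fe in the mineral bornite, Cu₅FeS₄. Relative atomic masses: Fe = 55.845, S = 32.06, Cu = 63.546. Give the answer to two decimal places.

Molar mass of Cu₅FeS₄: 5*63.546 + 1*55.845 + 4*32.06 = 501.815 g/mol.
Mass of Fe per formula unit: 1 × 55.845 = 55.845 g.
Weight fraction Fe = 55.845 / 501.815 = 0.1113.

11.13 wt%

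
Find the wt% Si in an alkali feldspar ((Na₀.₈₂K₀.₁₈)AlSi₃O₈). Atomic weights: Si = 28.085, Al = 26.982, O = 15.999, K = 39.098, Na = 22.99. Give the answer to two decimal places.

31.78 wt%

M((Na₀.₈₂K₀.₁₈)AlSi₃O₈) = 265.118 g/mol.
Si contributes 3 × 28.085 = 84.255 g per mole.
84.255/265.118 = 0.3178 → 31.78%.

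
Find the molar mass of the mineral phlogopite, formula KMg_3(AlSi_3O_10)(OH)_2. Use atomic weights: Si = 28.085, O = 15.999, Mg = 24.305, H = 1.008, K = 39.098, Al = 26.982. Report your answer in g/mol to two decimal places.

417.25 g/mol

K: 1 × 39.098 = 39.0980
Mg: 3 × 24.305 = 72.9150
Al: 1 × 26.982 = 26.9820
Si: 3 × 28.085 = 84.2550
O: 12 × 15.999 = 191.9880
H: 2 × 1.008 = 2.0160
Summing the contributions gives the formula mass.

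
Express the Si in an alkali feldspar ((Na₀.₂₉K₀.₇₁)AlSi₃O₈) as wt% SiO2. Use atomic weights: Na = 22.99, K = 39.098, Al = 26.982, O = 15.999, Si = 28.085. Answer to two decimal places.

65.87 wt%

Formula mass = 273.656 g/mol.
3 Si → 3.0000 mol SiO2 per formula unit; M(SiO2) = 60.083, so SiO2 mass = 180.249 g.
180.249/273.656 × 100 = 65.87 wt%.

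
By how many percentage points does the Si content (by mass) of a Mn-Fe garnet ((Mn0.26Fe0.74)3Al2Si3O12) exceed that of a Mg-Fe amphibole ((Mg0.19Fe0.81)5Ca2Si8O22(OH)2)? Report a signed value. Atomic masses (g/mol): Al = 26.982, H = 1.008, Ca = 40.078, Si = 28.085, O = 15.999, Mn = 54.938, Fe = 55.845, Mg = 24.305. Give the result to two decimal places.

-6.95 percentage points

First mineral: 84.255 g Si in 497.035 g formula = 16.95 wt% Si.
Second mineral: 224.680 g Si in 940.090 g formula = 23.90 wt% Si.
16.95% − 23.90% gives a difference of -6.95 percentage points.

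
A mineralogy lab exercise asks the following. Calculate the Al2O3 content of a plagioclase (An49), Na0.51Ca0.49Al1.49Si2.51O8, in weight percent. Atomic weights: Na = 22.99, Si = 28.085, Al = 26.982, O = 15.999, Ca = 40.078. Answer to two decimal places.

M(Na0.51Ca0.49Al1.49Si2.51O8) = 270.052 g/mol; M(Al2O3) = 101.961 g/mol.
Moles Al2O3 per formula unit = 1.49 Al ÷ 2 = 0.7450.
Al2O3 fraction = (0.7450 × 101.961) / 270.052 = 75.961/270.052 = 0.2813.

28.13 wt%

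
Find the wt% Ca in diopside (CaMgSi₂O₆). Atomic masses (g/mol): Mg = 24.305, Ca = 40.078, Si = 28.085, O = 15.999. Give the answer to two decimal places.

18.51 wt%

Formula mass = 1·40.078 + 1·24.305 + 2·28.085 + 6·15.999 = 216.547 g/mol, of which 40.078 g is Ca.
So Ca makes up 40.078/216.547 = 0.1851 of the mass, i.e. 18.51%.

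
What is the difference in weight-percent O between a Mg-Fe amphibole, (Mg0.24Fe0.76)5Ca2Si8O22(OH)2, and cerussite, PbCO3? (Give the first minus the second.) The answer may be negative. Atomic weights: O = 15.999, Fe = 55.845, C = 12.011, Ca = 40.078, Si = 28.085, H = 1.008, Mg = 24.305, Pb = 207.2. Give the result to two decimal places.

First mineral: 383.976 g O in 932.205 g formula = 41.19 wt% O.
Second mineral: 47.997 g O in 267.208 g formula = 17.96 wt% O.
41.19% − 17.96% gives a difference of 23.23 percentage points.

23.23 percentage points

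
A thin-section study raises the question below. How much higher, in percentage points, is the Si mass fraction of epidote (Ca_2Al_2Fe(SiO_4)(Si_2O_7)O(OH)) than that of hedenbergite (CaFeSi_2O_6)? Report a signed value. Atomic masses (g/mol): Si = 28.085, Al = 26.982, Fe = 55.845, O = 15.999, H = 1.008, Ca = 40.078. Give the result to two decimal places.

-5.20 percentage points

M(Ca_2Al_2Fe(SiO_4)(Si_2O_7)O(OH)) = 483.215 g/mol, so wt% Si = 84.255/483.215 × 100 = 17.44%.
M(CaFeSi_2O_6) = 248.087 g/mol, so wt% Si = 56.170/248.087 × 100 = 22.64%.
17.44 − 22.64 = -5.20 pp.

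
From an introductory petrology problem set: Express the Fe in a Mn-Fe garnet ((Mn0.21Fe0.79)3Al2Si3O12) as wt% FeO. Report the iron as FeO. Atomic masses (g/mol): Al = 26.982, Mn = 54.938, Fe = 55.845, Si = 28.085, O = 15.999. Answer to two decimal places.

34.25 wt%

M((Mn0.21Fe0.79)3Al2Si3O12) = 497.171 g/mol; M(FeO) = 71.844 g/mol.
Moles FeO per formula unit = 2.37 Fe ÷ 1 = 2.3700.
FeO fraction = (2.3700 × 71.844) / 497.171 = 170.270/497.171 = 0.3425.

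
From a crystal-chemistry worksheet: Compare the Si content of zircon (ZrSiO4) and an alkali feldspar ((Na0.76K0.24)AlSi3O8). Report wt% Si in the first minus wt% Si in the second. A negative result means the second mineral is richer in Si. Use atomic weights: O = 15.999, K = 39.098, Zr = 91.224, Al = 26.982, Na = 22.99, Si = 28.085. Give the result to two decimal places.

-16.34 percentage points

First mineral: 28.085 g Si in 183.305 g formula = 15.32 wt% Si.
Second mineral: 84.255 g Si in 266.085 g formula = 31.66 wt% Si.
15.32% − 31.66% gives a difference of -16.34 percentage points.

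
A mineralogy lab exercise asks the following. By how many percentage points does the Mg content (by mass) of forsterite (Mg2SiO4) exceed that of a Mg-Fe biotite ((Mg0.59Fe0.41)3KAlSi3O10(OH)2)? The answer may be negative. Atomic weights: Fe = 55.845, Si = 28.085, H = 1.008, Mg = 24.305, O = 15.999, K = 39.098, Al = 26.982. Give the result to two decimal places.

First mineral: 48.610 g Mg in 140.691 g formula = 34.55 wt% Mg.
Second mineral: 43.020 g Mg in 456.048 g formula = 9.43 wt% Mg.
34.55% − 9.43% gives a difference of 25.12 percentage points.

25.12 percentage points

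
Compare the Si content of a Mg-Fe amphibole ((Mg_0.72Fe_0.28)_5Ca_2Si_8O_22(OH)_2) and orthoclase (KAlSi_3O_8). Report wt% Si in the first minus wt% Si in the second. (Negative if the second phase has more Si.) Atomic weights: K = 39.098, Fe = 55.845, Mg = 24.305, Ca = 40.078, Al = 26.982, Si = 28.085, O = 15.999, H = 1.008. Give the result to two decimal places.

-4.04 percentage points

Si in (Mg_0.72Fe_0.28)_5Ca_2Si_8O_22(OH)_2: molar mass 856.509 g/mol; 8×28.085 = 224.680 g → 26.23 wt%.
Si in KAlSi_3O_8: molar mass 278.327 g/mol; 3×28.085 = 84.255 g → 30.27 wt%.
Difference = 26.23 − 30.27 = -4.04 percentage points.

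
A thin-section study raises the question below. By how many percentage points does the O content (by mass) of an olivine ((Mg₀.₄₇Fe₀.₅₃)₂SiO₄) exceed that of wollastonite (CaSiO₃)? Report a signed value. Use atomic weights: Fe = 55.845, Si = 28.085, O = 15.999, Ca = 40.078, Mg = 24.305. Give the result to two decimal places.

-4.57 percentage points

First mineral: 63.996 g O in 174.123 g formula = 36.75 wt% O.
Second mineral: 47.997 g O in 116.160 g formula = 41.32 wt% O.
36.75% − 41.32% gives a difference of -4.57 percentage points.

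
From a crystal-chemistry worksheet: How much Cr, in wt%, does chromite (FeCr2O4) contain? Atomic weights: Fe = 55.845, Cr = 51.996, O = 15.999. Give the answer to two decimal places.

Formula mass = 1·55.845 + 2·51.996 + 4·15.999 = 223.833 g/mol, of which 103.992 g is Cr.
So Cr makes up 103.992/223.833 = 0.4646 of the mass, i.e. 46.46%.

46.46 wt%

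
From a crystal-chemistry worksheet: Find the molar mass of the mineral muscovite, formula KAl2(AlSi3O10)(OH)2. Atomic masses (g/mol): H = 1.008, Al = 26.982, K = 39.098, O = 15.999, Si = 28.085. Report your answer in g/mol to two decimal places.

398.30 g/mol

K: 1 × 39.098 = 39.0980
Al: 3 × 26.982 = 80.9460
Si: 3 × 28.085 = 84.2550
O: 12 × 15.999 = 191.9880
H: 2 × 1.008 = 2.0160
Summing the contributions gives the formula mass.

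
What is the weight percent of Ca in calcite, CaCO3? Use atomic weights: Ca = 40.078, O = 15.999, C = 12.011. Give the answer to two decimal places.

40.04 mass %

M(CaCO3) = 100.086 g/mol.
Ca contributes 1 × 40.078 = 40.078 g per mole.
40.078/100.086 = 0.4004 → 40.04%.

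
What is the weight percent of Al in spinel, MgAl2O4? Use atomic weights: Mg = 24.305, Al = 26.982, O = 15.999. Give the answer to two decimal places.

37.93 mass %

Formula mass = 1*24.305 + 2*26.982 + 4*15.999 = 142.265 g/mol, of which 53.964 g is Al.
So Al makes up 53.964/142.265 = 0.3793 of the mass, i.e. 37.93%.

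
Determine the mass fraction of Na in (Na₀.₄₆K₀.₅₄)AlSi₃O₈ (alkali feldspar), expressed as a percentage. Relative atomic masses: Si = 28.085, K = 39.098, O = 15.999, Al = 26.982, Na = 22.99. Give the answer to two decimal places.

3.90 wt%

Formula mass = 0.46×22.99 + 0.54×39.098 + 1×26.982 + 3×28.085 + 8×15.999 = 270.917 g/mol, of which 10.575 g is Na.
So Na makes up 10.575/270.917 = 0.0390 of the mass, i.e. 3.90%.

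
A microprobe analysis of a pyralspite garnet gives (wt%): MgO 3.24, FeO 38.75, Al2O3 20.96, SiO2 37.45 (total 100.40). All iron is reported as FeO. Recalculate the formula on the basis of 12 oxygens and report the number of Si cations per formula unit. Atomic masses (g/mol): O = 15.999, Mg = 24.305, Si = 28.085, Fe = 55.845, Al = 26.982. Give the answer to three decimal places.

MgO: 3.24/40.304 = 0.08039 mol → 0.08039 mol Mg, 0.08039 mol O.
FeO: 38.75/71.844 = 0.53936 mol → 0.53936 mol Fe, 0.53936 mol O.
Al2O3: 20.96/101.961 = 0.20557 mol → 0.41114 mol Al, 0.61671 mol O.
SiO2: 37.45/60.083 = 0.62330 mol → 0.62330 mol Si, 1.24660 mol O.
Total oxygen = 2.48306 mol. Normalization factor = 12/2.48306 = 4.83275.
Si per 12 O = 0.62330 × 4.83275 = 3.012.

3.012 Si apfu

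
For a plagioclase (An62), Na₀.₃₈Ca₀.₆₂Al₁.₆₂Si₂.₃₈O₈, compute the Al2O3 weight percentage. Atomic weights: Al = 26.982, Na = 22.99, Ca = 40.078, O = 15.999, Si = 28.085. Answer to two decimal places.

Molar mass of Na₀.₃₈Ca₀.₆₂Al₁.₆₂Si₂.₃₈O₈ = 0.38·22.99 + 0.62·40.078 + 1.62·26.982 + 2.38·28.085 + 8·15.999 = 272.130 g/mol.
Each formula unit contains 1.62 Al, equivalent to 1.62/2 = 0.8100 mol Al2O3.
M(Al2O3) = 2×26.982 + 3×15.999 = 101.961 g/mol.
Mass of Al2O3 per formula unit = 0.8100 × 101.961 = 82.588 g.
Al2O3 wt% = 82.588 / 272.130 × 100 = 30.35%.

30.35 wt%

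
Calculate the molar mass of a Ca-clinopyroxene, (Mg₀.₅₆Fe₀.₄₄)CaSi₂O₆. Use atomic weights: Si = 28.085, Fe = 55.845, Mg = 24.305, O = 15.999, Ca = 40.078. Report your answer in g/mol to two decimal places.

Mg: 0.56 × 24.305 = 13.6108
Fe: 0.44 × 55.845 = 24.5718
Ca: 1 × 40.078 = 40.0780
Si: 2 × 28.085 = 56.1700
O: 6 × 15.999 = 95.9940
Summing the contributions gives the formula mass.

230.42 g/mol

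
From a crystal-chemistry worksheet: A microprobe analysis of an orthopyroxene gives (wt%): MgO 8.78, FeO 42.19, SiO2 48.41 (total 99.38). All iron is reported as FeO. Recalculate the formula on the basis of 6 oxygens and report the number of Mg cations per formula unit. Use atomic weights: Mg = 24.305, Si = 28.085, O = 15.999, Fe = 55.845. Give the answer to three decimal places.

0.541 Mg apfu

MgO: 8.78/40.304 = 0.21784 mol → 0.21784 mol Mg, 0.21784 mol O.
FeO: 42.19/71.844 = 0.58724 mol → 0.58724 mol Fe, 0.58724 mol O.
SiO2: 48.41/60.083 = 0.80572 mol → 0.80572 mol Si, 1.61144 mol O.
Total oxygen = 2.41652 mol. Normalization factor = 6/2.41652 = 2.48291.
Mg per 6 O = 0.21784 × 2.48291 = 0.541.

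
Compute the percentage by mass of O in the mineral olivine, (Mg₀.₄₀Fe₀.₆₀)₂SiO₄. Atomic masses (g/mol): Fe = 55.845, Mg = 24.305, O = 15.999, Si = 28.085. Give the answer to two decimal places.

35.84 weight percent

M((Mg₀.₄₀Fe₀.₆₀)₂SiO₄) = 178.539 g/mol.
O contributes 4 × 15.999 = 63.996 g per mole.
63.996/178.539 = 0.3584 → 35.84%.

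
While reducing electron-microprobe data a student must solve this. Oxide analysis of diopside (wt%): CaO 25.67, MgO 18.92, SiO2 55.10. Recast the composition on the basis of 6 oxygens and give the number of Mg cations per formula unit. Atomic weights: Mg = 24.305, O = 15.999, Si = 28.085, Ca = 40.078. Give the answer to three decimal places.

CaO (M=56.077): mol = 0.45776; Ca = 0.45776, O = 0.45776.
MgO (M=40.304): mol = 0.46943; Mg = 0.46943, O = 0.46943.
SiO2 (M=60.083): mol = 0.91706; Si = 0.91706, O = 1.83412.
ΣO = 2.76131; factor = 6/ΣO = 2.17288.
Mg apfu = 0.46943 × 2.17288 = 1.020.

1.020 Mg apfu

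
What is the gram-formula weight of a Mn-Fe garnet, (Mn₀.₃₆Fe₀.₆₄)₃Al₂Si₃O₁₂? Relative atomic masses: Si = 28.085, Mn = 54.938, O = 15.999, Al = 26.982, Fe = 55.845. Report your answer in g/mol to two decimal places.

496.76 g/mol

M = 1.08·54.938 + 1.92·55.845 + 2·26.982 + 3·28.085 + 12·15.999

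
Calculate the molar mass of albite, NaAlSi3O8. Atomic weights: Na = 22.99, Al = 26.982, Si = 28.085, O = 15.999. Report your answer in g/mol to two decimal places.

Na: 1 × 22.99 = 22.9900
Al: 1 × 26.982 = 26.9820
Si: 3 × 28.085 = 84.2550
O: 8 × 15.999 = 127.9920
Summing the contributions gives the formula mass.

262.22 g/mol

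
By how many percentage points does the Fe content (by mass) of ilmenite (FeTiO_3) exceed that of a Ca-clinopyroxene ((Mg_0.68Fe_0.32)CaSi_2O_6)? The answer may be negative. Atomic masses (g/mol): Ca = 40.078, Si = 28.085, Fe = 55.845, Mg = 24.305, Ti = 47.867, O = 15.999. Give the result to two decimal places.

First mineral: 55.845 g Fe in 151.709 g formula = 36.81 wt% Fe.
Second mineral: 17.870 g Fe in 226.640 g formula = 7.88 wt% Fe.
36.81% − 7.88% gives a difference of 28.93 percentage points.

28.93 percentage points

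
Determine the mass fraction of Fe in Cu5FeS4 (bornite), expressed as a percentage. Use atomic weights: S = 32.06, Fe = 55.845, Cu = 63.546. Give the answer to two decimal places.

11.13 weight percent

M(Cu5FeS4) = 501.815 g/mol.
Fe contributes 1 × 55.845 = 55.845 g per mole.
55.845/501.815 = 0.1113 → 11.13%.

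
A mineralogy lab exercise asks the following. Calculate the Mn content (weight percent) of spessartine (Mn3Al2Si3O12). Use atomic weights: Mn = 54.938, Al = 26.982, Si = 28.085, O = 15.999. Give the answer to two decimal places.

Molar mass of Mn3Al2Si3O12: 3×54.938 + 2×26.982 + 3×28.085 + 12×15.999 = 495.021 g/mol.
Mass of Mn per formula unit: 3 × 54.938 = 164.814 g.
Weight fraction Mn = 164.814 / 495.021 = 0.3329.

33.29 weight percent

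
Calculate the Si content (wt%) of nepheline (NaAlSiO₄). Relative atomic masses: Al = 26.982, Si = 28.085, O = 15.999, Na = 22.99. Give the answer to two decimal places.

19.77 wt%

Molar mass of NaAlSiO₄: 1×22.99 + 1×26.982 + 1×28.085 + 4×15.999 = 142.053 g/mol.
Mass of Si per formula unit: 1 × 28.085 = 28.085 g.
Weight fraction Si = 28.085 / 142.053 = 0.1977.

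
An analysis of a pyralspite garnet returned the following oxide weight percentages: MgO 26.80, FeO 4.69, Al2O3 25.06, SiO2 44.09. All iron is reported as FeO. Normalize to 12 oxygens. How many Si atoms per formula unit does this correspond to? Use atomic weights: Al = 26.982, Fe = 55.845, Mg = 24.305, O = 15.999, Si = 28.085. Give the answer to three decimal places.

26.80 wt% MgO ÷ 40.304 g/mol = 0.66495 mol, giving 0.66495 Mg and 0.66495 O.
4.69 wt% FeO ÷ 71.844 g/mol = 0.06528 mol, giving 0.06528 Fe and 0.06528 O.
25.06 wt% Al2O3 ÷ 101.961 g/mol = 0.24578 mol, giving 0.49156 Al and 0.73734 O.
44.09 wt% SiO2 ÷ 60.083 g/mol = 0.73382 mol, giving 0.73382 Si and 1.46764 O.
Oxygen sums to 2.93521; scaling by 12/2.93521 = 4.08829 puts the formula on 12 O.
Si: 0.73382 × 4.08829 = 3.000 atoms per formula unit.

3.000 Si apfu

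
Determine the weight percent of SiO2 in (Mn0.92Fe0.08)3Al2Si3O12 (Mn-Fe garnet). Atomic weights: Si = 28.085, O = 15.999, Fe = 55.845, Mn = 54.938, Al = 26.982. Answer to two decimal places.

Formula mass = 495.239 g/mol.
3 Si → 3.0000 mol SiO2 per formula unit; M(SiO2) = 60.083, so SiO2 mass = 180.249 g.
180.249/495.239 × 100 = 36.40 wt%.

36.40 wt%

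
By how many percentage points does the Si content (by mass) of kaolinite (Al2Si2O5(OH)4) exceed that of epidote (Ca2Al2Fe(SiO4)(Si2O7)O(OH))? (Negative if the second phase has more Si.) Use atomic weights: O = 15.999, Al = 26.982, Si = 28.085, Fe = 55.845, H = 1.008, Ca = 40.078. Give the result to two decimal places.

First mineral: 56.170 g Si in 258.157 g formula = 21.76 wt% Si.
Second mineral: 84.255 g Si in 483.215 g formula = 17.44 wt% Si.
21.76% − 17.44% gives a difference of 4.32 percentage points.

4.32 percentage points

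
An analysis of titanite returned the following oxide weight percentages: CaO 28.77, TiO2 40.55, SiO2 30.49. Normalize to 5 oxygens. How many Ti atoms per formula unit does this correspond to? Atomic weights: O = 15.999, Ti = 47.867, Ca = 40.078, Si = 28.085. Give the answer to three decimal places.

CaO: 28.77/56.077 = 0.51304 mol → 0.51304 mol Ca, 0.51304 mol O.
TiO2: 40.55/79.865 = 0.50773 mol → 0.50773 mol Ti, 1.01546 mol O.
SiO2: 30.49/60.083 = 0.50746 mol → 0.50746 mol Si, 1.01492 mol O.
Total oxygen = 2.54342 mol. Normalization factor = 5/2.54342 = 1.96586.
Ti per 5 O = 0.50773 × 1.96586 = 0.998.

0.998 Ti apfu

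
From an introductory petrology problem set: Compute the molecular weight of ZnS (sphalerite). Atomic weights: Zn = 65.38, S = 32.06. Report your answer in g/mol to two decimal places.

97.44 g/mol

The formula mass is the sum 1·65.38 + 1·32.06.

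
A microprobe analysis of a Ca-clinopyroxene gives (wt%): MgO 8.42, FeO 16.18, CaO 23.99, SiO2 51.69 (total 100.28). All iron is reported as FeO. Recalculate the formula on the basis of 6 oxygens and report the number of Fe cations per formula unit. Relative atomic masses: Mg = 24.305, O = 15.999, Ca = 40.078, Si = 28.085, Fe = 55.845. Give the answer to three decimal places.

8.42 wt% MgO ÷ 40.304 g/mol = 0.20891 mol, giving 0.20891 Mg and 0.20891 O.
16.18 wt% FeO ÷ 71.844 g/mol = 0.22521 mol, giving 0.22521 Fe and 0.22521 O.
23.99 wt% CaO ÷ 56.077 g/mol = 0.42780 mol, giving 0.42780 Ca and 0.42780 O.
51.69 wt% SiO2 ÷ 60.083 g/mol = 0.86031 mol, giving 0.86031 Si and 1.72062 O.
Oxygen sums to 2.58254; scaling by 6/2.58254 = 2.32329 puts the formula on 6 O.
Fe: 0.22521 × 2.32329 = 0.523 atoms per formula unit.

0.523 Fe apfu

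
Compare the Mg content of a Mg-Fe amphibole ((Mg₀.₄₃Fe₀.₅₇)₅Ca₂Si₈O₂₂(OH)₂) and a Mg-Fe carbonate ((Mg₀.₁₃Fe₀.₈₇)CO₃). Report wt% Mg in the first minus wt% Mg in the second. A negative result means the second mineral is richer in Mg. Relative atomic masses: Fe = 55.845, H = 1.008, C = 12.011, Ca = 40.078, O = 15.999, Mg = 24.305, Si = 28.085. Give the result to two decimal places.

Mg in (Mg₀.₄₃Fe₀.₅₇)₅Ca₂Si₈O₂₂(OH)₂: molar mass 902.242 g/mol; 2.15×24.305 = 52.256 g → 5.79 wt%.
Mg in (Mg₀.₁₃Fe₀.₈₇)CO₃: molar mass 111.753 g/mol; 0.13×24.305 = 3.160 g → 2.83 wt%.
Difference = 5.79 − 2.83 = 2.96 percentage points.

2.96 percentage points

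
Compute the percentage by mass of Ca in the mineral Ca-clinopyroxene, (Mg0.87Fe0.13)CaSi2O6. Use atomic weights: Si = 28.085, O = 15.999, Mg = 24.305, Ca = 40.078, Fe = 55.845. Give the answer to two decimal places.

18.16 weight percent

Molar mass of (Mg0.87Fe0.13)CaSi2O6: 0.87×24.305 + 0.13×55.845 + 1×40.078 + 2×28.085 + 6×15.999 = 220.647 g/mol.
Mass of Ca per formula unit: 1 × 40.078 = 40.078 g.
Weight fraction Ca = 40.078 / 220.647 = 0.1816.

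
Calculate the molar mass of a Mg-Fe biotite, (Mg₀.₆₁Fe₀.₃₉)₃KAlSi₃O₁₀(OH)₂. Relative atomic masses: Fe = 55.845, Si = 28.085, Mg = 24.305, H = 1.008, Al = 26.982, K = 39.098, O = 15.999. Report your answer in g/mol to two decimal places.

454.16 g/mol

M = 1.83*24.305 + 1.17*55.845 + 1*39.098 + 1*26.982 + 3*28.085 + 12*15.999 + 2*1.008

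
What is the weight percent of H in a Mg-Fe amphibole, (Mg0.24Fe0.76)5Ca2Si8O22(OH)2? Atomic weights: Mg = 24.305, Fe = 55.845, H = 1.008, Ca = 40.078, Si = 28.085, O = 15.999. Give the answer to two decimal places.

0.22 wt%

Formula mass = 1.20*24.305 + 3.80*55.845 + 2*40.078 + 8*28.085 + 24*15.999 + 2*1.008 = 932.205 g/mol, of which 2.016 g is H.
So H makes up 2.016/932.205 = 0.0022 of the mass, i.e. 0.22%.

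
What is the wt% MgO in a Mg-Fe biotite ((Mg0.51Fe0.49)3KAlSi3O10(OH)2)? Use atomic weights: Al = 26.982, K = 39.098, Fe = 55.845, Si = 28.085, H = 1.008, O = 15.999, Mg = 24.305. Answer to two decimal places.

13.30 wt%

Formula mass = 463.618 g/mol.
1.53 Mg → 1.5300 mol MgO per formula unit; M(MgO) = 40.304, so MgO mass = 61.665 g.
61.665/463.618 × 100 = 13.30 wt%.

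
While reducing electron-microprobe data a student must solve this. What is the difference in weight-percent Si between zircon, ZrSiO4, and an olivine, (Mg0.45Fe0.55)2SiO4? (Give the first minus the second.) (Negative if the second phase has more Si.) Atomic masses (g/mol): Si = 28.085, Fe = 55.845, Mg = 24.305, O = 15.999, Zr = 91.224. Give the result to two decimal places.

First mineral: 28.085 g Si in 183.305 g formula = 15.32 wt% Si.
Second mineral: 28.085 g Si in 175.385 g formula = 16.01 wt% Si.
15.32% − 16.01% gives a difference of -0.69 percentage points.

-0.69 percentage points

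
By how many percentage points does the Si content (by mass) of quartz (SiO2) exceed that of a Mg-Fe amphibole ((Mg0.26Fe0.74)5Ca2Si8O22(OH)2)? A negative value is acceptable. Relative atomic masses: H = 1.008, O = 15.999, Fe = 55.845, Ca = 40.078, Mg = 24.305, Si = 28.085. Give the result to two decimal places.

First mineral: 28.085 g Si in 60.083 g formula = 46.74 wt% Si.
Second mineral: 224.680 g Si in 929.051 g formula = 24.18 wt% Si.
46.74% − 24.18% gives a difference of 22.56 percentage points.

22.56 percentage points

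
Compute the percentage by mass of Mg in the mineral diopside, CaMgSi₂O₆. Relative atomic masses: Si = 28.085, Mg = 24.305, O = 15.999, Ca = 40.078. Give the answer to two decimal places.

M(CaMgSi₂O₆) = 216.547 g/mol.
Mg contributes 1 × 24.305 = 24.305 g per mole.
24.305/216.547 = 0.1122 → 11.22%.

11.22 weight percent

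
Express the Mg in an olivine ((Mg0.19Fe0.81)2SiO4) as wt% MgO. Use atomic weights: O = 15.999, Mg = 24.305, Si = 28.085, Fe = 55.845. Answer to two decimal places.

Molar mass of (Mg0.19Fe0.81)2SiO4 = 0.38×24.305 + 1.62×55.845 + 1×28.085 + 4×15.999 = 191.786 g/mol.
Each formula unit contains 0.38 Mg, equivalent to 0.38/1 = 0.3800 mol MgO.
M(MgO) = 1×24.305 + 1×15.999 = 40.304 g/mol.
Mass of MgO per formula unit = 0.3800 × 40.304 = 15.316 g.
MgO wt% = 15.316 / 191.786 × 100 = 7.99%.

7.99 wt%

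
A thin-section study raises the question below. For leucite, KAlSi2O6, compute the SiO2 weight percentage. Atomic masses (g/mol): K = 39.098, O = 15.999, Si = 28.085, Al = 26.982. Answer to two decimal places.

55.06 wt%

Molar mass of KAlSi2O6 = 1×39.098 + 1×26.982 + 2×28.085 + 6×15.999 = 218.244 g/mol.
Each formula unit contains 2 Si, equivalent to 2/1 = 2.0000 mol SiO2.
M(SiO2) = 1×28.085 + 2×15.999 = 60.083 g/mol.
Mass of SiO2 per formula unit = 2.0000 × 60.083 = 120.166 g.
SiO2 wt% = 120.166 / 218.244 × 100 = 55.06%.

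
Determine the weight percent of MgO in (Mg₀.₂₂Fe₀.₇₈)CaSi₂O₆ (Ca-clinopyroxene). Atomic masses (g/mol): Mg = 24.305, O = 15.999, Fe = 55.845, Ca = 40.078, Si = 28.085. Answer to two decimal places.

3.68 wt%

M((Mg₀.₂₂Fe₀.₇₈)CaSi₂O₆) = 241.148 g/mol; M(MgO) = 40.304 g/mol.
Moles MgO per formula unit = 0.22 Mg ÷ 1 = 0.2200.
MgO fraction = (0.2200 × 40.304) / 241.148 = 8.867/241.148 = 0.0368.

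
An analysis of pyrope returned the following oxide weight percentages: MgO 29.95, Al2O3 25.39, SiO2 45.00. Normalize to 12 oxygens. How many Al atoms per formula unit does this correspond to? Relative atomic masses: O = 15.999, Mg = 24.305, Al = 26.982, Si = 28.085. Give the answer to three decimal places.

29.95 wt% MgO ÷ 40.304 g/mol = 0.74310 mol, giving 0.74310 Mg and 0.74310 O.
25.39 wt% Al2O3 ÷ 101.961 g/mol = 0.24902 mol, giving 0.49804 Al and 0.74706 O.
45.00 wt% SiO2 ÷ 60.083 g/mol = 0.74896 mol, giving 0.74896 Si and 1.49792 O.
Oxygen sums to 2.98808; scaling by 12/2.98808 = 4.01596 puts the formula on 12 O.
Al: 0.49804 × 4.01596 = 2.000 atoms per formula unit.

2.000 Al apfu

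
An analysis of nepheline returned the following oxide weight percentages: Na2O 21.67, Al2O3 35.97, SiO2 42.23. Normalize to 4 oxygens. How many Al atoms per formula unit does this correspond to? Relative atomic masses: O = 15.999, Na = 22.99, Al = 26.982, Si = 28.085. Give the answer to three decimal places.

1.003 Al apfu

Na2O: 21.67/61.979 = 0.34963 mol → 0.69926 mol Na, 0.34963 mol O.
Al2O3: 35.97/101.961 = 0.35278 mol → 0.70556 mol Al, 1.05834 mol O.
SiO2: 42.23/60.083 = 0.70286 mol → 0.70286 mol Si, 1.40572 mol O.
Total oxygen = 2.81369 mol. Normalization factor = 4/2.81369 = 1.42162.
Al per 4 O = 0.70556 × 1.42162 = 1.003.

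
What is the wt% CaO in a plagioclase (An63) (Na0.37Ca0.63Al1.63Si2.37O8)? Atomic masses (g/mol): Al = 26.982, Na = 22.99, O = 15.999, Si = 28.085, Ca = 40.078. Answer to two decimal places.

Molar mass of Na0.37Ca0.63Al1.63Si2.37O8 = 0.37·22.99 + 0.63·40.078 + 1.63·26.982 + 2.37·28.085 + 8·15.999 = 272.290 g/mol.
Each formula unit contains 0.63 Ca, equivalent to 0.63/1 = 0.6300 mol CaO.
M(CaO) = 1×40.078 + 1×15.999 = 56.077 g/mol.
Mass of CaO per formula unit = 0.6300 × 56.077 = 35.329 g.
CaO wt% = 35.329 / 272.290 × 100 = 12.97%.

12.97 wt%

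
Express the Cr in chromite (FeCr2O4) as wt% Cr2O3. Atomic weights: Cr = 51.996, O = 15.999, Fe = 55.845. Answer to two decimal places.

M(FeCr2O4) = 223.833 g/mol; M(Cr2O3) = 151.989 g/mol.
Moles Cr2O3 per formula unit = 2 Cr ÷ 2 = 1.0000.
Cr2O3 fraction = (1.0000 × 151.989) / 223.833 = 151.989/223.833 = 0.6790.

67.90 wt%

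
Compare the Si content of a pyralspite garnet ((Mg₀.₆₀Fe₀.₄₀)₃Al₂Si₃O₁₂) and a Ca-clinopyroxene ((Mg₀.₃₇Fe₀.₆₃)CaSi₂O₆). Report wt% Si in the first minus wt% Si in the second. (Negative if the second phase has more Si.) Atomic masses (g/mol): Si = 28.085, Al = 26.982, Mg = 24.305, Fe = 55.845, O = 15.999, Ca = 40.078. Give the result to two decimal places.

M((Mg₀.₆₀Fe₀.₄₀)₃Al₂Si₃O₁₂) = 440.970 g/mol, so wt% Si = 84.255/440.970 × 100 = 19.11%.
M((Mg₀.₃₇Fe₀.₆₃)CaSi₂O₆) = 236.417 g/mol, so wt% Si = 56.170/236.417 × 100 = 23.76%.
19.11 − 23.76 = -4.65 pp.

-4.65 percentage points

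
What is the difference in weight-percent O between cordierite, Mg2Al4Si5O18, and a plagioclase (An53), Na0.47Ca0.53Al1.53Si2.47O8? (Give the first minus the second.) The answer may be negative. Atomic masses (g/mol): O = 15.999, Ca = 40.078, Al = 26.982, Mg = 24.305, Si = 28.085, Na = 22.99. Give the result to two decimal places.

M(Mg2Al4Si5O18) = 584.945 g/mol, so wt% O = 287.982/584.945 × 100 = 49.23%.
M(Na0.47Ca0.53Al1.53Si2.47O8) = 270.691 g/mol, so wt% O = 127.992/270.691 × 100 = 47.28%.
49.23 − 47.28 = 1.95 pp.

1.95 percentage points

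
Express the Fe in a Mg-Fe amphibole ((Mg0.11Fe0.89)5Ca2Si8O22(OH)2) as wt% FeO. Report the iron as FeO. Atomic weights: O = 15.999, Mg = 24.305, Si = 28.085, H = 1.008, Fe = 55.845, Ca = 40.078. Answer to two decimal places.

Formula mass = 952.706 g/mol.
4.45 Fe → 4.4500 mol FeO per formula unit; M(FeO) = 71.844, so FeO mass = 319.706 g.
319.706/952.706 × 100 = 33.56 wt%.

33.56 wt%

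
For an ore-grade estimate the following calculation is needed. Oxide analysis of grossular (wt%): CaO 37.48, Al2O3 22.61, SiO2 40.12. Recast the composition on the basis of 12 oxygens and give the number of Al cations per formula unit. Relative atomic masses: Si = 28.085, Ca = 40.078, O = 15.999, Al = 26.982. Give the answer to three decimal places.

1.994 Al apfu

37.48 wt% CaO ÷ 56.077 g/mol = 0.66837 mol, giving 0.66837 Ca and 0.66837 O.
22.61 wt% Al2O3 ÷ 101.961 g/mol = 0.22175 mol, giving 0.44350 Al and 0.66525 O.
40.12 wt% SiO2 ÷ 60.083 g/mol = 0.66774 mol, giving 0.66774 Si and 1.33548 O.
Oxygen sums to 2.66910; scaling by 12/2.66910 = 4.49590 puts the formula on 12 O.
Al: 0.44350 × 4.49590 = 1.994 atoms per formula unit.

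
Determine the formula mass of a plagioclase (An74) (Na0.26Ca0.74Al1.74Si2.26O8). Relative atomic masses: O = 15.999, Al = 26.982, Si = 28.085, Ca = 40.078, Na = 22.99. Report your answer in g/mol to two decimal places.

274.05 g/mol

Na: 0.26 × 22.99 = 5.9774
Ca: 0.74 × 40.078 = 29.6577
Al: 1.74 × 26.982 = 46.9487
Si: 2.26 × 28.085 = 63.4721
O: 8 × 15.999 = 127.9920
Summing the contributions gives the formula mass.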